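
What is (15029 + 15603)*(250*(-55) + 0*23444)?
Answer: -421190000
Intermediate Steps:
(15029 + 15603)*(250*(-55) + 0*23444) = 30632*(-13750 + 0) = 30632*(-13750) = -421190000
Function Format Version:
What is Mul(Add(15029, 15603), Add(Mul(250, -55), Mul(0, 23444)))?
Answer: -421190000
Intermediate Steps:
Mul(Add(15029, 15603), Add(Mul(250, -55), Mul(0, 23444))) = Mul(30632, Add(-13750, 0)) = Mul(30632, -13750) = -421190000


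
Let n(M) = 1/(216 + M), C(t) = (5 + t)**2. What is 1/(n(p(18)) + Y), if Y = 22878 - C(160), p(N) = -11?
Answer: -205/891134 ≈ -0.00023004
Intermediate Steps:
Y = -4347 (Y = 22878 - (5 + 160)**2 = 22878 - 1*165**2 = 22878 - 1*27225 = 22878 - 27225 = -4347)
1/(n(p(18)) + Y) = 1/(1/(216 - 11) - 4347) = 1/(1/205 - 4347) = 1/(-891134/205) = -205/891134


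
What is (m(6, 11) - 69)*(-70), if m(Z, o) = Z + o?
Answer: 3640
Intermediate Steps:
(m(6, 11) - 69)*(-70) = ((6 + 11) - 69)*(-70) = (17 - 69)*(-70) = -52*(-70) = 3640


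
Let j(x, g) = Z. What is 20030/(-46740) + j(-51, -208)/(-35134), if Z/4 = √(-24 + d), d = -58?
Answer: -2003/4674 - 2*I*√82/17567 ≈ -0.42854 - 0.001031*I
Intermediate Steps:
Z = 4*I*√82 (Z = 4*√(-24 - 58) = 4*√(-82) = 4*(I*√82) = 4*I*√82 ≈ 36.222*I)
j(x, g) = 4*I*√82
20030/(-46740) + j(-51, -208)/(-35134) = 20030/(-46740) + (4*I*√82)/(-35134) = 20030*(-1/46740) + (4*I*√82)*(-1/35134) = -2003/4674 - 2*I*√82/17567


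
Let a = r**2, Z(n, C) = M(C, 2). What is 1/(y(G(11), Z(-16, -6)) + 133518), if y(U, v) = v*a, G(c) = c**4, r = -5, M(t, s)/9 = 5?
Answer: 1/134643 ≈ 7.4271e-6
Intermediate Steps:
M(t, s) = 45 (M(t, s) = 9*5 = 45)
Z(n, C) = 45
a = 25 (a = (-5)**2 = 25)
y(U, v) = 25*v (y(U, v) = v*25 = 25*v)
1/(y(G(11), Z(-16, -6)) + 133518) = 1/(25*45 + 133518) = 1/(1125 + 133518) = 1/134643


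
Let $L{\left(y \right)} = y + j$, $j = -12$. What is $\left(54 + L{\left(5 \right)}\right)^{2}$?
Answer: $2209$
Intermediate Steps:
$L{\left(y \right)} = -12 + y$ ($L{\left(y \right)} = y - 12 = -12 + y$)
$\left(54 + L{\left(5 \right)}\right)^{2} = \left(54 + \left(-12 + 5\right)\right)^{2} = \left(54 - 7\right)^{2} = 47^{2} = 2209$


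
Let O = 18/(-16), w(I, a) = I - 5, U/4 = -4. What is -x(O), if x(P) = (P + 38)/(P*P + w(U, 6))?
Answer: 2360/1263 ≈ 1.8686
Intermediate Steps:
U = -16 (U = 4*(-4) = -16)
w(I, a) = -5 + I
O = -9/8 (O = 18*(-1/16) = -9/8 ≈ -1.1250)
x(P) = (38 + P)/(-21 + P²) (x(P) = (P + 38)/(P*P + (-5 - 16)) = (38 + P)/(P² - 21) = (38 + P)/(-21 + P²))
-x(O) = -(38 - 9/8)/(-21 + (-9/8)²) = -295/((-21 + 81/64)*8) = -295/((-1263/64)*8) = -(-64)*295/(1263*8) = -1*(-2360/1263) = 2360/1263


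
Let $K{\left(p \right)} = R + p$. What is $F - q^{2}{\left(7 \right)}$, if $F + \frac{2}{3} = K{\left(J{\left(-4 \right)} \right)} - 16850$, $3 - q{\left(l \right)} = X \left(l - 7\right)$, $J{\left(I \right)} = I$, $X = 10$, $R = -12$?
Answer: $- \frac{50627}{3} \approx -16876.0$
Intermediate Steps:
$q{\left(l \right)} = 73 - 10 l$ ($q{\left(l \right)} = 3 - 10 \left(l - 7\right) = 3 - 10 \left(-7 + l\right) = 3 - \left(-70 + 10 l\right) = 73 - 10 l$)
$K{\left(p \right)} = -12 + p$
$F = - \frac{50600}{3}$ ($F = - \frac{2}{3} - 16866 = - \frac{50600}{3} \approx -16867.0$)
$F - q^{2}{\left(7 \right)} = - \frac{50600}{3} - \left(73 - 70\right)^{2} = - \frac{50600}{3} - 3^{2} = - \frac{50600}{3} - 9 = - \frac{50627}{3}$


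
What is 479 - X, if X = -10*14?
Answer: 619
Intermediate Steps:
X = -140
479 - X = 479 - 1*(-140) = 479 + 140 = 619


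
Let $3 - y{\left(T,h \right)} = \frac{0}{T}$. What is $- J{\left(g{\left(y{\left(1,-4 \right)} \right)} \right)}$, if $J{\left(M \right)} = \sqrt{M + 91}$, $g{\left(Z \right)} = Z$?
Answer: $- \sqrt{94} \approx -9.6954$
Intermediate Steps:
$y{\left(T,h \right)} = 3$ ($y{\left(T,h \right)} = 3 - \frac{0}{T} = 3 - 0 = 3 + 0 = 3$)
$J{\left(M \right)} = \sqrt{91 + M}$
$- J{\left(g{\left(y{\left(1,-4 \right)} \right)} \right)} = - \sqrt{91 + 3} = - \sqrt{94}$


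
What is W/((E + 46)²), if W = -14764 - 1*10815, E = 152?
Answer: -25579/39204 ≈ -0.65246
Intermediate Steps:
W = -25579 (W = -14764 - 10815 = -25579)
W/((E + 46)²) = -25579/(152 + 46)² = -25579/(198²) = -25579/39204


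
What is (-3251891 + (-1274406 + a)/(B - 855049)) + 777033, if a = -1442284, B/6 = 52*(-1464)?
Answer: -3246558080296/1311817 ≈ -2.4749e+6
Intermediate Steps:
B = -456768 (B = 6*(52*(-1464)) = 6*(-76128) = -456768)
(-3251891 + (-1274406 + a)/(B - 855049)) + 777033 = (-3251891 + (-1274406 - 1442284)/(-456768 - 855049)) + 777033 = (-3251891 - 2716690/(-1311817)) + 777033 = (-3251891 - 2716690*(-1/1311817)) + 777033 = (-3251891 + 2716690/1311817) + 777033 = -4265883179257/1311817 + 777033 = -3246558080296/1311817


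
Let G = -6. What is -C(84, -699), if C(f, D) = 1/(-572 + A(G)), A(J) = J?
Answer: 1/578 ≈ 0.0017301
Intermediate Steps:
C(f, D) = -1/578 (C(f, D) = 1/(-572 - 6) = 1/(-578) = -1/578)
-C(84, -699) = -1*(-1/578) = 1/578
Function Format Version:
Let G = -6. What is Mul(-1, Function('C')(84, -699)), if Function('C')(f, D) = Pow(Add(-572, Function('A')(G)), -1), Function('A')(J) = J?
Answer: Rational(1, 578) ≈ 0.0017301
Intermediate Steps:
Function('C')(f, D) = Rational(-1, 578) (Function('C')(f, D) = Pow(Add(-572, -6), -1) = Pow(-578, -1) = Rational(-1, 578))
Mul(-1, Function('C')(84, -699)) = Mul(-1, Rational(-1, 578)) = Rational(1, 578)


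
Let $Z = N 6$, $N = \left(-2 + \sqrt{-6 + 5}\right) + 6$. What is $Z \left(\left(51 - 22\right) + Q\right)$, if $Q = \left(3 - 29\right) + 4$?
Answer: $168 + 42 i \approx 168.0 + 42.0 i$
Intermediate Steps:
$N = 4 + i$ ($N = \left(-2 + \sqrt{-1}\right) + 6 = \left(-2 + i\right) + 6 = 4 + i \approx 4.0 + 1.0 i$)
$Z = 24 + 6 i$ ($Z = \left(4 + i\right) 6 = 24 + 6 i \approx 24.0 + 6.0 i$)
$Q = -22$ ($Q = -26 + 4 = -22$)
$Z \left(\left(51 - 22\right) + Q\right) = \left(24 + 6 i\right) \left(\left(51 - 22\right) - 22\right) = \left(24 + 6 i\right) \left(29 - 22\right) = \left(24 + 6 i\right) 7 = 168 + 42 i$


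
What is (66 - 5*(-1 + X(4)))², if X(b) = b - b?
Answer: 5041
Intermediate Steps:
X(b) = 0
(66 - 5*(-1 + X(4)))² = (66 - 5*(-1 + 0))² = (66 - 5*(-1))² = (66 + 5)² = 71² = 5041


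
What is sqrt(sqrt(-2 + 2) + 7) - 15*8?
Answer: -120 + sqrt(7) ≈ -117.35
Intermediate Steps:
sqrt(sqrt(-2 + 2) + 7) - 15*8 = sqrt(sqrt(0) + 7) - 120 = sqrt(0 + 7) - 120 = sqrt(7) - 120 = -120 + sqrt(7)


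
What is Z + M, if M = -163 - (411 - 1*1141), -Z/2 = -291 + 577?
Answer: -5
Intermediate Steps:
Z = -572 (Z = -2*(-291 + 577) = -2*286 = -572)
M = 567 (M = -163 - (411 - 1141) = -163 - 1*(-730) = -163 + 730 = 567)
Z + M = -572 + 567 = -5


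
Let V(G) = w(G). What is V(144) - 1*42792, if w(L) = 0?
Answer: -42792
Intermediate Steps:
V(G) = 0
V(144) - 1*42792 = 0 - 1*42792 = 0 - 42792 = -42792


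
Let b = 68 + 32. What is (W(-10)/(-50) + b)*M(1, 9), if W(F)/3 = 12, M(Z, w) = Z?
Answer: 2482/25 ≈ 99.280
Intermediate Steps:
b = 100
W(F) = 36 (W(F) = 3*12 = 36)
(W(-10)/(-50) + b)*M(1, 9) = (36/(-50) + 100)*1 = (36*(-1/50) + 100)*1 = (-18/25 + 100)*1 = (2482/25)*1 = 2482/25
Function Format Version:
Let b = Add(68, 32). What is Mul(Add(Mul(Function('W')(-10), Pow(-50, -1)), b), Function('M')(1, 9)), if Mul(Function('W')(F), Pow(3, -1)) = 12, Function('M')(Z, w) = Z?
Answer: Rational(2482, 25) ≈ 99.280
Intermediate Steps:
b = 100
Function('W')(F) = 36 (Function('W')(F) = Mul(3, 12) = 36)
Mul(Add(Mul(Function('W')(-10), Pow(-50, -1)), b), Function('M')(1, 9)) = Mul(Add(Mul(36, Pow(-50, -1)), 100), 1) = Mul(Add(Mul(36, Rational(-1, 50)), 100), 1) = Mul(Add(Rational(-18, 25), 100), 1) = Mul(Rational(2482, 25), 1) = Rational(2482, 25)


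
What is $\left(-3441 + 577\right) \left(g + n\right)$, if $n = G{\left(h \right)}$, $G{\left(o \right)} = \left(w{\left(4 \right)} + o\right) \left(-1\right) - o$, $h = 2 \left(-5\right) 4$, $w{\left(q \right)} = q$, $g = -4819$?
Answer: $13583952$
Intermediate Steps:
$h = -40$ ($h = \left(-10\right) 4 = -40$)
$G{\left(o \right)} = -4 - 2 o$ ($G{\left(o \right)} = \left(4 + o\right) \left(-1\right) - o = \left(-4 - o\right) - o = -4 - 2 o$)
$n = 76$ ($n = -4 - -80 = -4 + 80 = 76$)
$\left(-3441 + 577\right) \left(g + n\right) = \left(-3441 + 577\right) \left(-4819 + 76\right) = \left(-2864\right) \left(-4743\right) = 13583952$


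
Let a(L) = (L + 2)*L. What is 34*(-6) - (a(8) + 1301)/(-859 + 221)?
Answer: -128771/638 ≈ -201.84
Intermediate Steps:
a(L) = L*(2 + L) (a(L) = (2 + L)*L = L*(2 + L))
34*(-6) - (a(8) + 1301)/(-859 + 221) = 34*(-6) - (8*(2 + 8) + 1301)/(-859 + 221) = -204 - (8*10 + 1301)/(-638) = -204 - (80 + 1301)*(-1)/638 = -204 - 1381*(-1)/638 = -204 - 1*(-1381/638) = -204 + 1381/638 = -128771/638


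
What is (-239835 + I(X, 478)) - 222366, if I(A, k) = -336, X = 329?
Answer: -462537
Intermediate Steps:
(-239835 + I(X, 478)) - 222366 = (-239835 - 336) - 222366 = -240171 - 222366 = -462537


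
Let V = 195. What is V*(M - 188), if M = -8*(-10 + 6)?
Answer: -30420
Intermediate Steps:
M = 32 (M = -8*(-4) = 32)
V*(M - 188) = 195*(32 - 188) = 195*(-156) = -30420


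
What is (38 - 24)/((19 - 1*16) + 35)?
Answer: 7/19 ≈ 0.36842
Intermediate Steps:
(38 - 24)/((19 - 1*16) + 35) = 14/((19 - 16) + 35) = 14/(3 + 35) = 14/38 = (1/38)*14 = 7/19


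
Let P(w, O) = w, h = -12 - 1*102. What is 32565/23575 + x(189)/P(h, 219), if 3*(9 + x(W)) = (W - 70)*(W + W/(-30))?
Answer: -22256773/358340 ≈ -62.111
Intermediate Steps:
h = -114 (h = -12 - 102 = -114)
x(W) = -9 + 29*W*(-70 + W)/90 (x(W) = -9 + ((W - 70)*(W + W/(-30)))/3 = -9 + ((-70 + W)*(W + W*(-1/30)))/3 = -9 + ((-70 + W)*(W - W/30))/3 = -9 + ((-70 + W)*(29*W/30))/3 = -9 + (29*W*(-70 + W)/30)/3 = -9 + 29*W*(-70 + W)/90)
32565/23575 + x(189)/P(h, 219) = 32565/23575 + (-9 - 203/9*189 + (29/90)*189**2)/(-114) = 32565*(1/23575) + (-9 - 4263 + (29/90)*35721)*(-1/114) = 6513/4715 + (-9 - 4263 + 115101/10)*(-1/114) = 6513/4715 + (72381/10)*(-1/114) = 6513/4715 - 24127/380 = -22256773/358340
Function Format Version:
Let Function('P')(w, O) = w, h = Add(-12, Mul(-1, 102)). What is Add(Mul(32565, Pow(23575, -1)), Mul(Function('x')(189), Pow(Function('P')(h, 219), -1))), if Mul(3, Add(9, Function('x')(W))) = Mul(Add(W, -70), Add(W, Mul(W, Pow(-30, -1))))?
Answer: Rational(-22256773, 358340) ≈ -62.111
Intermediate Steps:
h = -114 (h = Add(-12, -102) = -114)
Function('x')(W) = Add(-9, Mul(Rational(29, 90), W, Add(-70, W))) (Function('x')(W) = Add(-9, Mul(Rational(1, 3), Mul(Add(W, -70), Add(W, Mul(W, Pow(-30, -1)))))) = Add(-9, Mul(Rational(1, 3), Mul(Add(-70, W), Add(W, Mul(W, Rational(-1, 30)))))) = Add(-9, Mul(Rational(1, 3), Mul(Add(-70, W), Add(W, Mul(Rational(-1, 30), W))))) = Add(-9, Mul(Rational(1, 3), Mul(Add(-70, W), Mul(Rational(29, 30), W)))) = Add(-9, Mul(Rational(1, 3), Mul(Rational(29, 30), W, Add(-70, W)))) = Add(-9, Mul(Rational(29, 90), W, Add(-70, W))))
Add(Mul(32565, Pow(23575, -1)), Mul(Function('x')(189), Pow(Function('P')(h, 219), -1))) = Add(Mul(32565, Pow(23575, -1)), Mul(Add(-9, Mul(Rational(-203, 9), 189), Mul(Rational(29, 90), Pow(189, 2))), Pow(-114, -1))) = Add(Mul(32565, Rational(1, 23575)), Mul(Add(-9, -4263, Mul(Rational(29, 90), 35721)), Rational(-1, 114))) = Add(Rational(6513, 4715), Mul(Add(-9, -4263, Rational(115101, 10)), Rational(-1, 114))) = Add(Rational(6513, 4715), Mul(Rational(72381, 10), Rational(-1, 114))) = Add(Rational(6513, 4715), Rational(-24127, 380)) = Rational(-22256773, 358340)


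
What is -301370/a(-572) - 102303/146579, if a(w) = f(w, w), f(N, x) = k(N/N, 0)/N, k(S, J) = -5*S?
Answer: -5053564415815/146579 ≈ -3.4477e+7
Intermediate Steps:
f(N, x) = -5/N (f(N, x) = (-5*N/N)/N = (-5*1)/N = -5/N)
a(w) = -5/w
-301370/a(-572) - 102303/146579 = -301370/((-5/(-572))) - 102303/146579 = -301370/((-5*(-1/572))) - 102303*1/146579 = -301370/5/572 - 102303/146579 = -301370*572/5 - 102303/146579 = -34476728 - 102303/146579 = -5053564415815/146579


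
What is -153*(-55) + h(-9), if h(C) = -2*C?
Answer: 8433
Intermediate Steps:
-153*(-55) + h(-9) = -153*(-55) - 2*(-9) = 8415 + 18 = 8433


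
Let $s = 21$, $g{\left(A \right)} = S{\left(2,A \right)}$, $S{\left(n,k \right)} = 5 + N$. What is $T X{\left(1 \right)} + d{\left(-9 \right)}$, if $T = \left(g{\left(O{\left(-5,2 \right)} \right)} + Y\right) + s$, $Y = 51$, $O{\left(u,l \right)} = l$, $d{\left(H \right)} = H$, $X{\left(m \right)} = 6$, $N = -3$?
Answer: $435$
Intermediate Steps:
$S{\left(n,k \right)} = 2$ ($S{\left(n,k \right)} = 5 - 3 = 2$)
$g{\left(A \right)} = 2$
$T = 74$ ($T = \left(2 + 51\right) + 21 = 53 + 21 = 74$)
$T X{\left(1 \right)} + d{\left(-9 \right)} = 74 \cdot 6 - 9 = 444 - 9 = 435$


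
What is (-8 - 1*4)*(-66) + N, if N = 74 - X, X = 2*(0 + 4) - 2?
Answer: 860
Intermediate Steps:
X = 6 (X = 2*4 - 2 = 8 - 2 = 6)
N = 68 (N = 74 - 1*6 = 74 - 6 = 68)
(-8 - 1*4)*(-66) + N = (-8 - 1*4)*(-66) + 68 = (-8 - 4)*(-66) + 68 = -12*(-66) + 68 = 792 + 68 = 860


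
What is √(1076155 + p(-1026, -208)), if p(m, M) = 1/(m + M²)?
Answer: √39181895276042/6034 ≈ 1037.4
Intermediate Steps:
√(1076155 + p(-1026, -208)) = √(1076155 + 1/(-1026 + (-208)²)) = √(1076155 + 1/(-1026 + 43264)) = √(1076155 + 1/42238) = √(45454634891/42238) = √39181895276042/6034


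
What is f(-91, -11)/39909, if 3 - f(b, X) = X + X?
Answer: 25/39909 ≈ 0.00062643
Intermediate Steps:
f(b, X) = 3 - 2*X (f(b, X) = 3 - (X + X) = 3 - 2*X)
f(-91, -11)/39909 = (3 - 2*(-11))/39909 = (3 + 22)*(1/39909) = 25*(1/39909) = 25/39909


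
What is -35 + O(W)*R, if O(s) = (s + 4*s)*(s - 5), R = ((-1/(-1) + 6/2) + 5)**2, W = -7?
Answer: 33985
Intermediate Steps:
R = 81 (R = ((-1*(-1) + 6*(1/2)) + 5)**2 = ((1 + 3) + 5)**2 = (4 + 5)**2 = 9**2 = 81)
O(s) = 5*s*(-5 + s) (O(s) = (5*s)*(-5 + s) = 5*s*(-5 + s))
-35 + O(W)*R = -35 + (5*(-7)*(-5 - 7))*81 = -35 + (5*(-7)*(-12))*81 = -35 + 420*81 = -35 + 34020 = 33985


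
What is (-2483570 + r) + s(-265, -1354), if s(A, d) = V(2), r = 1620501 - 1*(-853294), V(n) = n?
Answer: -9773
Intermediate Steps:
r = 2473795 (r = 1620501 + 853294 = 2473795)
s(A, d) = 2
(-2483570 + r) + s(-265, -1354) = (-2483570 + 2473795) + 2 = -9775 + 2 = -9773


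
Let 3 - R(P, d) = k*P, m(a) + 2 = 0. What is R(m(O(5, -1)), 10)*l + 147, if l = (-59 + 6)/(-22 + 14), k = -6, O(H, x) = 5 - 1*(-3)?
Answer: 699/8 ≈ 87.375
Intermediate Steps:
O(H, x) = 8 (O(H, x) = 5 + 3 = 8)
m(a) = -2 (m(a) = -2 + 0 = -2)
R(P, d) = 3 + 6*P (R(P, d) = 3 - (-6)*P = 3 + 6*P)
l = 53/8 (l = -53/(-8) = -53*(-1/8) = 53/8 ≈ 6.6250)
R(m(O(5, -1)), 10)*l + 147 = (3 + 6*(-2))*(53/8) + 147 = (3 - 12)*(53/8) + 147 = -9*53/8 + 147 = -477/8 + 147 = 699/8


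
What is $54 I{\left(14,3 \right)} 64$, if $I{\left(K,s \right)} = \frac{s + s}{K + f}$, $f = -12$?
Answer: $10368$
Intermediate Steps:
$I{\left(K,s \right)} = \frac{2 s}{-12 + K}$ ($I{\left(K,s \right)} = \frac{s + s}{K - 12} = \frac{2 s}{-12 + K}$)
$54 I{\left(14,3 \right)} 64 = 54 \cdot 2 \cdot 3 \frac{1}{-12 + 14} \cdot 64 = 54 \cdot 2 \cdot 3 \cdot \frac{1}{2} \cdot 64 = 54 \cdot 3 \cdot 64 = 162 \cdot 64 = 10368$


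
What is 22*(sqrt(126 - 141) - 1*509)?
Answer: -11198 + 22*I*sqrt(15) ≈ -11198.0 + 85.206*I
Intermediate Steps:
22*(sqrt(126 - 141) - 1*509) = 22*(sqrt(-15) - 509) = 22*(I*sqrt(15) - 509) = 22*(-509 + I*sqrt(15)) = -11198 + 22*I*sqrt(15)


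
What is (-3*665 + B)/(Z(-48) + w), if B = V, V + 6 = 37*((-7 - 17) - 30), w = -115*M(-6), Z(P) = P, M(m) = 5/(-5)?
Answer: -3999/67 ≈ -59.687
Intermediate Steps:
M(m) = -1 (M(m) = 5*(-⅕) = -1)
w = 115 (w = -115*(-1) = 115)
V = -2004 (V = -6 + 37*((-7 - 17) - 30) = -6 + 37*(-24 - 30) = -6 + 37*(-54) = -6 - 1998 = -2004)
B = -2004
(-3*665 + B)/(Z(-48) + w) = (-3*665 - 2004)/(-48 + 115) = (-1995 - 2004)/67 = -3999*1/67 = -3999/67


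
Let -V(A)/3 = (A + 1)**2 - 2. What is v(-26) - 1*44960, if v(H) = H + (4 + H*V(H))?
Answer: 3612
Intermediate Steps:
V(A) = 6 - 3*(1 + A)**2 (V(A) = -3*((A + 1)**2 - 2) = -3*((1 + A)**2 - 2) = -3*(-2 + (1 + A)**2) = 6 - 3*(1 + A)**2)
v(H) = 4 + H + H*(6 - 3*(1 + H)**2) (v(H) = H + (4 + H*(6 - 3*(1 + H)**2)) = 4 + H + H*(6 - 3*(1 + H)**2))
v(-26) - 1*44960 = (4 - 26 - 3*(-26)*(-2 + (1 - 26)**2)) - 1*44960 = (4 - 26 - 3*(-26)*(-2 + (-25)**2)) - 44960 = (4 - 26 - 3*(-26)*(-2 + 625)) - 44960 = (4 - 26 - 3*(-26)*623) - 44960 = (4 - 26 + 48594) - 44960 = 48572 - 44960 = 3612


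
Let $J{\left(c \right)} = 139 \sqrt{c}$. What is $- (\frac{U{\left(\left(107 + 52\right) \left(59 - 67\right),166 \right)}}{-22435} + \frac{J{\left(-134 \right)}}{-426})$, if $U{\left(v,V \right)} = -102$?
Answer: $- \frac{102}{22435} + \frac{139 i \sqrt{134}}{426} \approx -0.0045465 + 3.7771 i$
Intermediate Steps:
$- (\frac{U{\left(\left(107 + 52\right) \left(59 - 67\right),166 \right)}}{-22435} + \frac{J{\left(-134 \right)}}{-426}) = - (- \frac{102}{-22435} + \frac{139 \sqrt{-134}}{-426}) = - (\left(-102\right) \left(- \frac{1}{22435}\right) + 139 i \sqrt{134} \left(- \frac{1}{426}\right)) = - (\frac{102}{22435} + 139 i \sqrt{134} \left(- \frac{1}{426}\right)) = - (\frac{102}{22435} - \frac{139 i \sqrt{134}}{426}) = - \frac{102}{22435} + \frac{139 i \sqrt{134}}{426}$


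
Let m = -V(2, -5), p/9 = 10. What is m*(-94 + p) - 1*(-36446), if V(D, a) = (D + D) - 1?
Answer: 36458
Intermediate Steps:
p = 90 (p = 9*10 = 90)
V(D, a) = -1 + 2*D (V(D, a) = 2*D - 1 = -1 + 2*D)
m = -3 (m = -(-1 + 2*2) = -(-1 + 4) = -1*3 = -3)
m*(-94 + p) - 1*(-36446) = -3*(-94 + 90) - 1*(-36446) = -3*(-4) + 36446 = 12 + 36446 = 36458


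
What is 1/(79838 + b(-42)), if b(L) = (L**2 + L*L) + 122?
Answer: 1/83488 ≈ 1.1978e-5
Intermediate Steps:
b(L) = 122 + 2*L**2 (b(L) = (L**2 + L**2) + 122 = 2*L**2 + 122 = 122 + 2*L**2)
1/(79838 + b(-42)) = 1/(79838 + (122 + 2*(-42)**2)) = 1/(79838 + (122 + 2*1764)) = 1/(79838 + (122 + 3528)) = 1/(79838 + 3650) = 1/83488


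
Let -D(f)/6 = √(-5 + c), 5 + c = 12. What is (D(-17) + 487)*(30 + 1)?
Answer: 15097 - 186*√2 ≈ 14834.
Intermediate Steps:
c = 7 (c = -5 + 12 = 7)
D(f) = -6*√2 (D(f) = -6*√(-5 + 7) = -6*√2)
(D(-17) + 487)*(30 + 1) = (-6*√2 + 487)*(30 + 1) = (487 - 6*√2)*31 = 15097 - 186*√2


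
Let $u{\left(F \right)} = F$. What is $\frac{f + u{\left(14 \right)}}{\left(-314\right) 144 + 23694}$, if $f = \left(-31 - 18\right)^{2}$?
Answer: $- \frac{805}{7174} \approx -0.11221$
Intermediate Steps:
$f = 2401$ ($f = \left(-49\right)^{2} = 2401$)
$\frac{f + u{\left(14 \right)}}{\left(-314\right) 144 + 23694} = \frac{2401 + 14}{\left(-314\right) 144 + 23694} = \frac{2415}{-45216 + 23694} = \frac{2415}{-21522} = 2415 \left(- \frac{1}{21522}\right) = - \frac{805}{7174}$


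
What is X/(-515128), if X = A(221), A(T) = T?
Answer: -221/515128 ≈ -0.00042902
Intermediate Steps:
X = 221
X/(-515128) = 221/(-515128) = 221*(-1/515128) = -221/515128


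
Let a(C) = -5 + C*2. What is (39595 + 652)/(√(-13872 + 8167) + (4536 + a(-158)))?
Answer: 33928221/3554386 - 40247*I*√5705/17771930 ≈ 9.5455 - 0.17105*I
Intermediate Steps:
a(C) = -5 + 2*C
(39595 + 652)/(√(-13872 + 8167) + (4536 + a(-158))) = (39595 + 652)/(√(-13872 + 8167) + (4536 + (-5 + 2*(-158)))) = 40247/(√(-5705) + (4536 + (-5 - 316))) = 40247/(I*√5705 + (4536 - 321)) = 40247/(I*√5705 + 4215) = 40247/(4215 + I*√5705)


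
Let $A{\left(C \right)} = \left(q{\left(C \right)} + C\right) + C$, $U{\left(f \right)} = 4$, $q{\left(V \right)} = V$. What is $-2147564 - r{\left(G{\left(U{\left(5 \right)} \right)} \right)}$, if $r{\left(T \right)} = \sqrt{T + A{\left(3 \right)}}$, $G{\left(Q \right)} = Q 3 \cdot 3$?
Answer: $-2147564 - 3 \sqrt{5} \approx -2.1476 \cdot 10^{6}$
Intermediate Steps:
$A{\left(C \right)} = 3 C$ ($A{\left(C \right)} = \left(C + C\right) + C = 2 C + C = 3 C$)
$G{\left(Q \right)} = 9 Q$ ($G{\left(Q \right)} = 3 Q 3 = 9 Q$)
$r{\left(T \right)} = \sqrt{9 + T}$ ($r{\left(T \right)} = \sqrt{T + 3 \cdot 3} = \sqrt{T + 9} = \sqrt{9 + T}$)
$-2147564 - r{\left(G{\left(U{\left(5 \right)} \right)} \right)} = -2147564 - \sqrt{9 + 9 \cdot 4} = -2147564 - \sqrt{9 + 36} = -2147564 - \sqrt{45} = -2147564 - 3 \sqrt{5}$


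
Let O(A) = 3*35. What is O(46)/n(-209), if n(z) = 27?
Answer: 35/9 ≈ 3.8889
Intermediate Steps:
O(A) = 105
O(46)/n(-209) = 105/27 = 105*(1/27) = 35/9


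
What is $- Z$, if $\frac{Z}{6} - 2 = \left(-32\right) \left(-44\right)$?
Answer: $-8460$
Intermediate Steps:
$Z = 8460$ ($Z = 12 + 6 \left(\left(-32\right) \left(-44\right)\right) = 12 + 6 \cdot 1408 = 12 + 8448 = 8460$)
$- Z = \left(-1\right) 8460 = -8460$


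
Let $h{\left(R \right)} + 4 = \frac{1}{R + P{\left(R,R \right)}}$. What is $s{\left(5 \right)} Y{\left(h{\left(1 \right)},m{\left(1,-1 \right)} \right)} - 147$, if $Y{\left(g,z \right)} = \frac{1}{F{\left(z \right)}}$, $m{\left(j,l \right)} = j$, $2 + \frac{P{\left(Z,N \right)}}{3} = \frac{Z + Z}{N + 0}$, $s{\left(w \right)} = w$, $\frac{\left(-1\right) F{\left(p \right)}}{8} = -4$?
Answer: $- \frac{4699}{32} \approx -146.84$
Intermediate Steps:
$F{\left(p \right)} = 32$ ($F{\left(p \right)} = \left(-8\right) \left(-4\right) = 32$)
$P{\left(Z,N \right)} = -6 + \frac{6 Z}{N}$ ($P{\left(Z,N \right)} = -6 + 3 \frac{Z + Z}{N + 0} = -6 + 3 \frac{2 Z}{N} = -6 + \frac{6 Z}{N}$)
$h{\left(R \right)} = -4 + \frac{1}{R}$ ($h{\left(R \right)} = -4 + \frac{1}{R - \left(6 - \frac{6 R}{R}\right)} = -4 + \frac{1}{R + \left(-6 + 6\right)} = -4 + \frac{1}{R + 0} = -4 + \frac{1}{R}$)
$Y{\left(g,z \right)} = \frac{1}{32}$
$s{\left(5 \right)} Y{\left(h{\left(1 \right)},m{\left(1,-1 \right)} \right)} - 147 = 5 \cdot \frac{1}{32} - 147 = \frac{5}{32} - 147 = - \frac{4699}{32}$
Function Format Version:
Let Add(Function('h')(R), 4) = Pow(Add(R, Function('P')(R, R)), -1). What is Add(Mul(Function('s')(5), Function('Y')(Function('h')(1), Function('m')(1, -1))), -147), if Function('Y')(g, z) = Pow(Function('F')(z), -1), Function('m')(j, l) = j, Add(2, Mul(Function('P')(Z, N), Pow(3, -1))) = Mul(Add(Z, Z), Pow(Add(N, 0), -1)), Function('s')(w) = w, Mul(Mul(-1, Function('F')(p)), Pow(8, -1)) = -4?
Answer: Rational(-4699, 32) ≈ -146.84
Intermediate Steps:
Function('F')(p) = 32 (Function('F')(p) = Mul(-8, -4) = 32)
Function('P')(Z, N) = Add(-6, Mul(6, Z, Pow(N, -1))) (Function('P')(Z, N) = Add(-6, Mul(3, Mul(Add(Z, Z), Pow(Add(N, 0), -1)))) = Add(-6, Mul(3, Mul(Mul(2, Z), Pow(N, -1)))) = Add(-6, Mul(3, Mul(2, Z, Pow(N, -1)))) = Add(-6, Mul(6, Z, Pow(N, -1))))
Function('h')(R) = Add(-4, Pow(R, -1)) (Function('h')(R) = Add(-4, Pow(Add(R, Add(-6, Mul(6, R, Pow(R, -1)))), -1)) = Add(-4, Pow(Add(R, Add(-6, 6)), -1)) = Add(-4, Pow(Add(R, 0), -1)) = Add(-4, Pow(R, -1)))
Function('Y')(g, z) = Rational(1, 32) (Function('Y')(g, z) = Pow(32, -1) = Rational(1, 32))
Add(Mul(Function('s')(5), Function('Y')(Function('h')(1), Function('m')(1, -1))), -147) = Add(Mul(5, Rational(1, 32)), -147) = Add(Rational(5, 32), -147) = Rational(-4699, 32)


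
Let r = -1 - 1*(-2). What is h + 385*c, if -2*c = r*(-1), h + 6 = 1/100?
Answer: 18651/100 ≈ 186.51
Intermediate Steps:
h = -599/100 (h = -6 + 1/100 = -599/100 ≈ -5.9900)
r = 1 (r = -1 + 2 = 1)
c = 1/2 (c = -(-1)/2 = -1/2*(-1) = 1/2 ≈ 0.50000)
h + 385*c = -599/100 + 385*(1/2) = -599/100 + 385/2 = 18651/100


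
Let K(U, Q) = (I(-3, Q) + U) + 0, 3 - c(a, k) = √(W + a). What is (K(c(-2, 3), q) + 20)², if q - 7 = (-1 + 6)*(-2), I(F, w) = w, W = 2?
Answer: 400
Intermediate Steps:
q = -3 (q = 7 + (-1 + 6)*(-2) = 7 + 5*(-2) = 7 - 10 = -3)
c(a, k) = 3 - √(2 + a)
K(U, Q) = Q + U (K(U, Q) = (Q + U) + 0 = Q + U)
(K(c(-2, 3), q) + 20)² = ((-3 + (3 - √(2 - 2))) + 20)² = ((-3 + (3 - √0)) + 20)² = ((-3 + (3 - 1*0)) + 20)² = ((-3 + (3 + 0)) + 20)² = ((-3 + 3) + 20)² = (0 + 20)² = 20² = 400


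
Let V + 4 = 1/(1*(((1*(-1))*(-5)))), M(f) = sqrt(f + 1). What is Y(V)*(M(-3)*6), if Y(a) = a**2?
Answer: 2166*I*sqrt(2)/25 ≈ 122.53*I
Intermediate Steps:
M(f) = sqrt(1 + f)
V = -19/5 (V = -4 + 1/(1*(((1*(-1))*(-5)))) = -4 + 1/(-1*(-5)) = -4 + 1/5 = -19/5 ≈ -3.8000)
Y(V)*(M(-3)*6) = (-19/5)**2*(sqrt(1 - 3)*6) = 361*(sqrt(-2)*6)/25 = 361*((I*sqrt(2))*6)/25 = 361*(6*I*sqrt(2))/25 = 2166*I*sqrt(2)/25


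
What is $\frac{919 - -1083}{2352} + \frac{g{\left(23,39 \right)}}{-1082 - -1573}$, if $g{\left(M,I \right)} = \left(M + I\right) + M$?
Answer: $\frac{84493}{82488} \approx 1.0243$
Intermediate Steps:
$g{\left(M,I \right)} = I + 2 M$ ($g{\left(M,I \right)} = \left(I + M\right) + M = I + 2 M$)
$\frac{919 - -1083}{2352} + \frac{g{\left(23,39 \right)}}{-1082 - -1573} = \frac{919 - -1083}{2352} + \frac{39 + 2 \cdot 23}{-1082 - -1573} = \left(919 + 1083\right) \frac{1}{2352} + \frac{39 + 46}{-1082 + 1573} = 2002 \cdot \frac{1}{2352} + \frac{85}{491} = \frac{143}{168} + 85 \cdot \frac{1}{491} = \frac{143}{168} + \frac{85}{491} = \frac{84493}{82488}$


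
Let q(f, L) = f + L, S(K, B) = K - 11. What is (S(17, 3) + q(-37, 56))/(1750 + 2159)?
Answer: 25/3909 ≈ 0.0063955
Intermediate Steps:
S(K, B) = -11 + K
q(f, L) = L + f
(S(17, 3) + q(-37, 56))/(1750 + 2159) = ((-11 + 17) + (56 - 37))/(1750 + 2159) = (6 + 19)/3909 = 25*(1/3909) = 25/3909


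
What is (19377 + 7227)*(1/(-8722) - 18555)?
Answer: -2152751929722/4361 ≈ -4.9364e+8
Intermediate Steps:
(19377 + 7227)*(1/(-8722) - 18555) = 26604*(-1/8722 - 18555) = 26604*(-161836711/8722) = -2152751929722/4361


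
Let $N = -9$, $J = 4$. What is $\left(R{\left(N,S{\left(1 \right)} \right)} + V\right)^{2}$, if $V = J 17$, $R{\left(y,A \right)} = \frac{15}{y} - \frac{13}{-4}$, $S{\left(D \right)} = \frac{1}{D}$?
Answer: $\frac{697225}{144} \approx 4841.8$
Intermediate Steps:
$R{\left(y,A \right)} = \frac{13}{4} + \frac{15}{y}$ ($R{\left(y,A \right)} = \frac{15}{y} - - \frac{13}{4} = \frac{15}{y} + \frac{13}{4} = \frac{13}{4} + \frac{15}{y}$)
$V = 68$ ($V = 4 \cdot 17 = 68$)
$\left(R{\left(N,S{\left(1 \right)} \right)} + V\right)^{2} = \left(\left(\frac{13}{4} + \frac{15}{-9}\right) + 68\right)^{2} = \left(\left(\frac{13}{4} + 15 \left(- \frac{1}{9}\right)\right) + 68\right)^{2} = \left(\left(\frac{13}{4} - \frac{5}{3}\right) + 68\right)^{2} = \left(\frac{19}{12} + 68\right)^{2} = \left(\frac{835}{12}\right)^{2} = \frac{697225}{144}$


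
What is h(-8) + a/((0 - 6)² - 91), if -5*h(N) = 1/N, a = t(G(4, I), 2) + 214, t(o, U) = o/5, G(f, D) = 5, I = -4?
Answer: -1709/440 ≈ -3.8841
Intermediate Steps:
t(o, U) = o/5 (t(o, U) = o*(⅕) = o/5)
a = 215 (a = (⅕)*5 + 214 = 1 + 214 = 215)
h(N) = -1/(5*N)
h(-8) + a/((0 - 6)² - 91) = -⅕/(-8) + 215/((0 - 6)² - 91) = -⅕*(-⅛) + 215/((-6)² - 91) = 1/40 + 215/(36 - 91) = 1/40 + 215/(-55) = 1/40 + 215*(-1/55) = 1/40 - 43/11 = -1709/440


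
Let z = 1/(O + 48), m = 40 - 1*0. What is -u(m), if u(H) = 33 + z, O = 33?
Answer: -2674/81 ≈ -33.012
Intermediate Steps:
m = 40 (m = 40 + 0 = 40)
z = 1/81 (z = 1/(33 + 48) = 1/81 ≈ 0.012346)
u(H) = 2674/81 (u(H) = 33 + 1/81 = 2674/81)
-u(m) = -1*2674/81 = -2674/81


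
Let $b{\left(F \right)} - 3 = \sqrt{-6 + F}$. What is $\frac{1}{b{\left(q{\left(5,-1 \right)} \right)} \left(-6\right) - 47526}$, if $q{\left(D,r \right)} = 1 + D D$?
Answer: $- \frac{1981}{94184634} + \frac{\sqrt{5}}{188369268} \approx -2.1021 \cdot 10^{-5}$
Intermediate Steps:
$q{\left(D,r \right)} = 1 + D^{2}$
$b{\left(F \right)} = 3 + \sqrt{-6 + F}$
$\frac{1}{b{\left(q{\left(5,-1 \right)} \right)} \left(-6\right) - 47526} = \frac{1}{\left(3 + \sqrt{-6 + \left(1 + 5^{2}\right)}\right) \left(-6\right) - 47526} = \frac{1}{\left(3 + \sqrt{-6 + \left(1 + 25\right)}\right) \left(-6\right) - 47526} = \frac{1}{\left(3 + \sqrt{-6 + 26}\right) \left(-6\right) - 47526} = \frac{1}{\left(3 + \sqrt{20}\right) \left(-6\right) - 47526} = \frac{1}{\left(3 + 2 \sqrt{5}\right) \left(-6\right) - 47526} = \frac{1}{\left(-18 - 12 \sqrt{5}\right) - 47526} = \frac{1}{-47544 - 12 \sqrt{5}}$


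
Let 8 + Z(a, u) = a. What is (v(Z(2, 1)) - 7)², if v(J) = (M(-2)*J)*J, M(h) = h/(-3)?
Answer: 289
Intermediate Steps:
Z(a, u) = -8 + a
M(h) = -h/3 (M(h) = h*(-⅓) = -h/3)
v(J) = 2*J²/3 (v(J) = ((-⅓*(-2))*J)*J = (2*J/3)*J = 2*J²/3)
(v(Z(2, 1)) - 7)² = (2*(-8 + 2)²/3 - 7)² = ((⅔)*(-6)² - 7)² = ((⅔)*36 - 7)² = (24 - 7)² = 17² = 289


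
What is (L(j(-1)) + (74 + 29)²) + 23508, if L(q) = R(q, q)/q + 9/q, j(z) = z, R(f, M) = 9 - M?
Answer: 34098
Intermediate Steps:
L(q) = 9/q + (9 - q)/q (L(q) = (9 - q)/q + 9/q = 9/q + (9 - q)/q)
(L(j(-1)) + (74 + 29)²) + 23508 = ((18 - 1*(-1))/(-1) + (74 + 29)²) + 23508 = (-(18 + 1) + 103²) + 23508 = (-1*19 + 10609) + 23508 = (-19 + 10609) + 23508 = 10590 + 23508 = 34098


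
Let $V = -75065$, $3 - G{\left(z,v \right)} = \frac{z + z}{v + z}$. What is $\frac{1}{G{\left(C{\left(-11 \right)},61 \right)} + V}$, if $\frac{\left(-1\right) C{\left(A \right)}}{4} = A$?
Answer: $- \frac{105}{7881598} \approx -1.3322 \cdot 10^{-5}$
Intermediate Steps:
$C{\left(A \right)} = - 4 A$
$G{\left(z,v \right)} = 3 - \frac{2 z}{v + z}$ ($G{\left(z,v \right)} = 3 - \frac{z + z}{v + z} = 3 - \frac{2 z}{v + z}$)
$\frac{1}{G{\left(C{\left(-11 \right)},61 \right)} + V} = \frac{1}{\frac{\left(-4\right) \left(-11\right) + 3 \cdot 61}{61 - -44} - 75065} = \frac{1}{\frac{44 + 183}{61 + 44} - 75065} = \frac{1}{\frac{1}{105} \cdot 227 - 75065} = \frac{1}{\frac{227}{105} - 75065} = \frac{1}{- \frac{7881598}{105}} = - \frac{105}{7881598}$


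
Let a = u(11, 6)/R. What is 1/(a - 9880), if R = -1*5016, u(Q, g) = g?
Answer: -836/8259681 ≈ -0.00010121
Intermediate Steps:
R = -5016
a = -1/836 (a = 6/(-5016) = 6*(-1/5016) = -1/836 ≈ -0.0011962)
1/(a - 9880) = 1/(-1/836 - 9880) = 1/(-8259681/836) = -836/8259681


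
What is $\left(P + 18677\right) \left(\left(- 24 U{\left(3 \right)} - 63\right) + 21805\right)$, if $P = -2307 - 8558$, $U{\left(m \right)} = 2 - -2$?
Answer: $169098552$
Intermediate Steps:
$U{\left(m \right)} = 4$ ($U{\left(m \right)} = 2 + 2 = 4$)
$P = -10865$ ($P = -2307 - 8558 = -10865$)
$\left(P + 18677\right) \left(\left(- 24 U{\left(3 \right)} - 63\right) + 21805\right) = \left(-10865 + 18677\right) \left(\left(\left(-24\right) 4 - 63\right) + 21805\right) = 7812 \left(\left(-96 - 63\right) + 21805\right) = 7812 \left(-159 + 21805\right) = 7812 \cdot 21646 = 169098552$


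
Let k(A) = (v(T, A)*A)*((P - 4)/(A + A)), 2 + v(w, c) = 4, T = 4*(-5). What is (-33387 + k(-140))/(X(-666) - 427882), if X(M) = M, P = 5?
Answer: 16693/214274 ≈ 0.077905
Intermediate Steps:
T = -20
v(w, c) = 2 (v(w, c) = -2 + 4 = 2)
k(A) = 1 (k(A) = (2*A)*((5 - 4)/(A + A)) = (2*A)*(1/(2*A)) = 1)
(-33387 + k(-140))/(X(-666) - 427882) = (-33387 + 1)/(-666 - 427882) = -33386/(-428548) = -33386*(-1/428548) = 16693/214274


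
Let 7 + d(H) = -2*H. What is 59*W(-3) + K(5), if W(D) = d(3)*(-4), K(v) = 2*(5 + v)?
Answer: 3088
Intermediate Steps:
d(H) = -7 - 2*H
K(v) = 10 + 2*v
W(D) = 52 (W(D) = (-7 - 2*3)*(-4) = (-7 - 6)*(-4) = -13*(-4) = 52)
59*W(-3) + K(5) = 59*52 + (10 + 2*5) = 3068 + (10 + 10) = 3068 + 20 = 3088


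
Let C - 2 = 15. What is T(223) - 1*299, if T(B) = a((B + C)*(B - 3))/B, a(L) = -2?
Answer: -66679/223 ≈ -299.01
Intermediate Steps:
C = 17 (C = 2 + 15 = 17)
T(B) = -2/B
T(223) - 1*299 = -2/223 - 1*299 = -2*1/223 - 299 = -2/223 - 299 = -66679/223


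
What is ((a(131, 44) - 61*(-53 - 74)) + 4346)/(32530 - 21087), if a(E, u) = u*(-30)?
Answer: 10773/11443 ≈ 0.94145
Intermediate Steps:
a(E, u) = -30*u
((a(131, 44) - 61*(-53 - 74)) + 4346)/(32530 - 21087) = ((-30*44 - 61*(-53 - 74)) + 4346)/(32530 - 21087) = ((-1320 - 61*(-127)) + 4346)/11443 = ((-1320 + 7747) + 4346)*(1/11443) = (6427 + 4346)*(1/11443) = 10773*(1/11443) = 10773/11443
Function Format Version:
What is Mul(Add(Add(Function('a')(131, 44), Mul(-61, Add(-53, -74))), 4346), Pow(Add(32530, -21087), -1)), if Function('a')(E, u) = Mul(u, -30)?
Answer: Rational(10773, 11443) ≈ 0.94145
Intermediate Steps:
Function('a')(E, u) = Mul(-30, u)
Mul(Add(Add(Function('a')(131, 44), Mul(-61, Add(-53, -74))), 4346), Pow(Add(32530, -21087), -1)) = Mul(Add(Add(Mul(-30, 44), Mul(-61, Add(-53, -74))), 4346), Pow(Add(32530, -21087), -1)) = Mul(Add(Add(-1320, Mul(-61, -127)), 4346), Pow(11443, -1)) = Mul(Add(Add(-1320, 7747), 4346), Rational(1, 11443)) = Mul(Add(6427, 4346), Rational(1, 11443)) = Mul(10773, Rational(1, 11443)) = Rational(10773, 11443)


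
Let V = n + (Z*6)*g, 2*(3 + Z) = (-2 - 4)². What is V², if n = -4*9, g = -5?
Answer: 236196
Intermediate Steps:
Z = 15 (Z = -3 + (-2 - 4)²/2 = -3 + (½)*(-6)² = -3 + (½)*36 = -3 + 18 = 15)
n = -36
V = -486 (V = -36 + (15*6)*(-5) = -36 + 90*(-5) = -36 - 450 = -486)
V² = (-486)² = 236196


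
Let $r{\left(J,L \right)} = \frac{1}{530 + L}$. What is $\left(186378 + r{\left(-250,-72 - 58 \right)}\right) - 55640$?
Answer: $\frac{52295201}{400} \approx 1.3074 \cdot 10^{5}$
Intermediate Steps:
$\left(186378 + r{\left(-250,-72 - 58 \right)}\right) - 55640 = \left(186378 + \frac{1}{530 - 130}\right) - 55640 = \left(186378 + \frac{1}{400}\right) - 55640 = \frac{74551201}{400} - 55640 = \frac{52295201}{400}$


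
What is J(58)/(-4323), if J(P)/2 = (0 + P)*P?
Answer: -6728/4323 ≈ -1.5563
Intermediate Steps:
J(P) = 2*P² (J(P) = 2*((0 + P)*P) = 2*(P*P) = 2*P²)
J(58)/(-4323) = (2*58²)/(-4323) = (2*3364)*(-1/4323) = 6728*(-1/4323) = -6728/4323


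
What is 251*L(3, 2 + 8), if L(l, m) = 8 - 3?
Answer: 1255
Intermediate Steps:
L(l, m) = 5
251*L(3, 2 + 8) = 251*5 = 1255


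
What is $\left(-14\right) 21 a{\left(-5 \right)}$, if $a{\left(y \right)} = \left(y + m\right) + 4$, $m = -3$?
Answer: $1176$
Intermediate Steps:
$a{\left(y \right)} = 1 + y$ ($a{\left(y \right)} = \left(y - 3\right) + 4 = \left(-3 + y\right) + 4 = 1 + y$)
$\left(-14\right) 21 a{\left(-5 \right)} = \left(-14\right) 21 \left(1 - 5\right) = \left(-294\right) \left(-4\right) = 1176$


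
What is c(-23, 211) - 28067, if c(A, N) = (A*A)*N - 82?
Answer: 83470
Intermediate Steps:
c(A, N) = -82 + N*A² (c(A, N) = A²*N - 82 = N*A² - 82 = -82 + N*A²)
c(-23, 211) - 28067 = (-82 + 211*(-23)²) - 28067 = (-82 + 211*529) - 28067 = (-82 + 111619) - 28067 = 111537 - 28067 = 83470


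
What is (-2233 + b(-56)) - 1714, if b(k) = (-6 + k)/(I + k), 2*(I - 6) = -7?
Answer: -422205/107 ≈ -3945.8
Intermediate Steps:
I = 5/2 (I = 6 + (½)*(-7) = 6 - 7/2 = 5/2 ≈ 2.5000)
b(k) = (-6 + k)/(5/2 + k)
(-2233 + b(-56)) - 1714 = (-2233 + 2*(-6 - 56)/(5 + 2*(-56))) - 1714 = (-2233 + 2*(-62)/(5 - 112)) - 1714 = (-2233 + 2*(-62)/(-107)) - 1714 = (-2233 + 2*(-1/107)*(-62)) - 1714 = (-2233 + 124/107) - 1714 = -238807/107 - 1714 = -422205/107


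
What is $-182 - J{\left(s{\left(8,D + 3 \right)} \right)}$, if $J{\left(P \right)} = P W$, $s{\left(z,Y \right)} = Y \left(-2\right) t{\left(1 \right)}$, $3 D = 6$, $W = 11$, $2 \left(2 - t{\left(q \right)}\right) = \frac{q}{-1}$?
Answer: $93$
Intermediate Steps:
$t{\left(q \right)} = 2 + \frac{q}{2}$ ($t{\left(q \right)} = 2 - \frac{q \frac{1}{-1}}{2} = 2 - \frac{q \left(-1\right)}{2} = 2 - \frac{\left(-1\right) q}{2} = 2 + \frac{q}{2}$)
$D = 2$ ($D = \frac{1}{3} \cdot 6 = 2$)
$s{\left(z,Y \right)} = - 5 Y$ ($s{\left(z,Y \right)} = Y \left(-2\right) \left(2 + \frac{1}{2} \cdot 1\right) = - 2 Y \left(2 + \frac{1}{2}\right) = - 2 Y \frac{5}{2} = - 5 Y$)
$J{\left(P \right)} = 11 P$ ($J{\left(P \right)} = P 11 = 11 P$)
$-182 - J{\left(s{\left(8,D + 3 \right)} \right)} = -182 - 11 \left(- 5 \left(2 + 3\right)\right) = -182 - 11 \left(\left(-5\right) 5\right) = -182 - 11 \left(-25\right) = -182 - -275 = -182 + 275 = 93$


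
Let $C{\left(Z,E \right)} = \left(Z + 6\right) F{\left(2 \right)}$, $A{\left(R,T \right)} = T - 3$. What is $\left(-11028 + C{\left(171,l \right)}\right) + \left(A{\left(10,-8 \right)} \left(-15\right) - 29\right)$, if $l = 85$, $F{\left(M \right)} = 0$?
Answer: $-10892$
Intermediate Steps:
$A{\left(R,T \right)} = -3 + T$ ($A{\left(R,T \right)} = T - 3 = -3 + T$)
$C{\left(Z,E \right)} = 0$ ($C{\left(Z,E \right)} = \left(Z + 6\right) 0 = \left(6 + Z\right) 0 = 0$)
$\left(-11028 + C{\left(171,l \right)}\right) + \left(A{\left(10,-8 \right)} \left(-15\right) - 29\right) = \left(-11028 + 0\right) - \left(29 - \left(-3 - 8\right) \left(-15\right)\right) = -11028 - -136 = -11028 + \left(165 - 29\right) = -11028 + 136 = -10892$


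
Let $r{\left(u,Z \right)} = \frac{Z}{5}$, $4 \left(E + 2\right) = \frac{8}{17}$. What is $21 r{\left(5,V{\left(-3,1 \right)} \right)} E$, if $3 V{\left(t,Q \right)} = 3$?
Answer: $- \frac{672}{85} \approx -7.9059$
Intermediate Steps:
$V{\left(t,Q \right)} = 1$ ($V{\left(t,Q \right)} = \frac{1}{3} \cdot 3 = 1$)
$E = - \frac{32}{17}$ ($E = -2 + \frac{8 \cdot \frac{1}{17}}{4} = -2 + \frac{1}{4} \cdot \frac{8}{17} = -2 + \frac{2}{17} = - \frac{32}{17} \approx -1.8824$)
$r{\left(u,Z \right)} = \frac{Z}{5}$ ($r{\left(u,Z \right)} = Z \frac{1}{5} = \frac{Z}{5}$)
$21 r{\left(5,V{\left(-3,1 \right)} \right)} E = 21 \cdot \frac{1}{5} \cdot 1 \left(- \frac{32}{17}\right) = 21 \cdot \frac{1}{5} \left(- \frac{32}{17}\right) = \frac{21}{5} \left(- \frac{32}{17}\right) = - \frac{672}{85}$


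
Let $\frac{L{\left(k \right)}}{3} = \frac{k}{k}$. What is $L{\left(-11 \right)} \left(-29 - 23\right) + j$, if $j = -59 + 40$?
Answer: $-175$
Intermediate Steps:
$j = -19$
$L{\left(k \right)} = 3$ ($L{\left(k \right)} = 3 \frac{k}{k} = 3 \cdot 1 = 3$)
$L{\left(-11 \right)} \left(-29 - 23\right) + j = 3 \left(-29 - 23\right) - 19 = 3 \left(-52\right) - 19 = -156 - 19 = -175$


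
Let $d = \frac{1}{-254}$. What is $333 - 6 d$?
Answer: $\frac{42294}{127} \approx 333.02$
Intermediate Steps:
$d = - \frac{1}{254} \approx -0.003937$
$333 - 6 d = 333 - - \frac{3}{127} = 333 + \frac{3}{127} = \frac{42294}{127}$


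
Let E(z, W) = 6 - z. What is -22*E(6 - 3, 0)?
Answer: -66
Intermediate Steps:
-22*E(6 - 3, 0) = -22*(6 - (6 - 3)) = -22*(6 - 1*3) = -22*(6 - 3) = -22*3 = -1*66 = -66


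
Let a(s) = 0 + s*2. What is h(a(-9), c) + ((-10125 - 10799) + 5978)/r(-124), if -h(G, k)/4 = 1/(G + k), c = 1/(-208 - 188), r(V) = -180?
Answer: 17805859/213870 ≈ 83.255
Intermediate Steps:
a(s) = 2*s (a(s) = 0 + 2*s = 2*s)
c = -1/396 (c = 1/(-396) = -1/396 ≈ -0.0025253)
h(G, k) = -4/(G + k)
h(a(-9), c) + ((-10125 - 10799) + 5978)/r(-124) = -4/(2*(-9) - 1/396) + ((-10125 - 10799) + 5978)/(-180) = -4/(-18 - 1/396) + (-20924 + 5978)*(-1/180) = -4/(-7129/396) - 14946*(-1/180) = -4*(-396/7129) + 2491/30 = 1584/7129 + 2491/30 = 17805859/213870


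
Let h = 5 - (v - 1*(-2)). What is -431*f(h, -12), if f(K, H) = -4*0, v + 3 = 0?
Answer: 0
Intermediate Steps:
v = -3 (v = -3 + 0 = -3)
h = 6 (h = 5 - (-3 - 1*(-2)) = 5 - (-3 + 2) = 5 - 1*(-1) = 5 + 1 = 6)
f(K, H) = 0
-431*f(h, -12) = -431*0 = 0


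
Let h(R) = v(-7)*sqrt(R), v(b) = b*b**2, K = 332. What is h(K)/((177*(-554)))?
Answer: 343*sqrt(83)/49029 ≈ 0.063735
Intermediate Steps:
v(b) = b**3
h(R) = -343*sqrt(R) (h(R) = (-7)**3*sqrt(R) = -343*sqrt(R))
h(K)/((177*(-554))) = (-686*sqrt(83))/((177*(-554))) = -686*sqrt(83)/(-98058) = -686*sqrt(83)*(-1/98058) = 343*sqrt(83)/49029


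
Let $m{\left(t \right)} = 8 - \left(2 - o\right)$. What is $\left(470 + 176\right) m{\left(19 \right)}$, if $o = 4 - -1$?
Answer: $7106$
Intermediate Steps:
$o = 5$ ($o = 4 + 1 = 5$)
$m{\left(t \right)} = 11$ ($m{\left(t \right)} = 8 - \left(2 - 5\right) = 8 - -3 = 8 + 3 = 11$)
$\left(470 + 176\right) m{\left(19 \right)} = \left(470 + 176\right) 11 = 646 \cdot 11 = 7106$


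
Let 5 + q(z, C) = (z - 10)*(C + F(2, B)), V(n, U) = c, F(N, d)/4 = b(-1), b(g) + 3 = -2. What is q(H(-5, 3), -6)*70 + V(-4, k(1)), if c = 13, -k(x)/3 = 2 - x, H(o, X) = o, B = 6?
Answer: 26963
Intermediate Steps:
b(g) = -5 (b(g) = -3 - 2 = -5)
F(N, d) = -20 (F(N, d) = 4*(-5) = -20)
k(x) = -6 + 3*x (k(x) = -3*(2 - x) = -6 + 3*x)
V(n, U) = 13
q(z, C) = -5 + (-20 + C)*(-10 + z) (q(z, C) = -5 + (z - 10)*(C - 20) = -5 + (-10 + z)*(-20 + C) = -5 + (-20 + C)*(-10 + z))
q(H(-5, 3), -6)*70 + V(-4, k(1)) = (195 - 20*(-5) - 10*(-6) - 6*(-5))*70 + 13 = (195 + 100 + 60 + 30)*70 + 13 = 385*70 + 13 = 26950 + 13 = 26963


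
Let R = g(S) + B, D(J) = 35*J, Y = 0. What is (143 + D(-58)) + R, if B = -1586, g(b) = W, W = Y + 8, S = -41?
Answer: -3465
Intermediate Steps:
W = 8 (W = 0 + 8 = 8)
g(b) = 8
R = -1578 (R = 8 - 1586 = -1578)
(143 + D(-58)) + R = (143 + 35*(-58)) - 1578 = (143 - 2030) - 1578 = -1887 - 1578 = -3465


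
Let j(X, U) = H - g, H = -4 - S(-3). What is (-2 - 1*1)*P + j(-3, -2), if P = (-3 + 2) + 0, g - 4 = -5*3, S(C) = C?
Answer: 13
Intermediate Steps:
g = -11 (g = 4 - 5*3 = 4 - 15 = -11)
P = -1 (P = -1 + 0 = -1)
H = -1 (H = -4 - 1*(-3) = -4 + 3 = -1)
j(X, U) = 10 (j(X, U) = -1 - 1*(-11) = -1 + 11 = 10)
(-2 - 1*1)*P + j(-3, -2) = (-2 - 1*1)*(-1) + 10 = (-2 - 1)*(-1) + 10 = -3*(-1) + 10 = 3 + 10 = 13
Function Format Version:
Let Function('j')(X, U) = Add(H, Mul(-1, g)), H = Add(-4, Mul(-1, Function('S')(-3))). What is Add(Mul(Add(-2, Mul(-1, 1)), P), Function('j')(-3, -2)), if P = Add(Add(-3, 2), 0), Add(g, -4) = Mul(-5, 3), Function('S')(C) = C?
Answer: 13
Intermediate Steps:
g = -11 (g = Add(4, Mul(-5, 3)) = Add(4, -15) = -11)
P = -1 (P = Add(-1, 0) = -1)
H = -1 (H = Add(-4, Mul(-1, -3)) = Add(-4, 3) = -1)
Function('j')(X, U) = 10 (Function('j')(X, U) = Add(-1, Mul(-1, -11)) = Add(-1, 11) = 10)
Add(Mul(Add(-2, Mul(-1, 1)), P), Function('j')(-3, -2)) = Add(Mul(Add(-2, Mul(-1, 1)), -1), 10) = Add(Mul(Add(-2, -1), -1), 10) = Add(Mul(-3, -1), 10) = Add(3, 10) = 13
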